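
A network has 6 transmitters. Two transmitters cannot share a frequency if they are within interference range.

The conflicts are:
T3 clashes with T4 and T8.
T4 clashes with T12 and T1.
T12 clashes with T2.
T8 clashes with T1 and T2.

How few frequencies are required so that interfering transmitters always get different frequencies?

The cycle T4-T12-T2-T8-T1-T4 has odd length 5, so it cannot be 2-colored; at least 3 frequencies are needed.
Using 3 frequencies: T3=2, T4=1, T12=3, T8=1, T1=2, T2=2. Each listed conflict is separated.

3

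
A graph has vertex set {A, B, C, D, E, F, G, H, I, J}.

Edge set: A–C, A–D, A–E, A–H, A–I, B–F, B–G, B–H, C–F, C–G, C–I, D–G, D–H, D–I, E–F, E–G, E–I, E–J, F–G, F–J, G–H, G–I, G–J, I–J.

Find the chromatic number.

E, G, I, J are mutually adjacent (a clique of size 4), so at least 4 colors are needed.
One proper 4-coloring: A=1, B=3, C=3, D=3, E=3, F=2, G=1, H=2, I=2, J=4. Each edge has distinct colors on its endpoints.

4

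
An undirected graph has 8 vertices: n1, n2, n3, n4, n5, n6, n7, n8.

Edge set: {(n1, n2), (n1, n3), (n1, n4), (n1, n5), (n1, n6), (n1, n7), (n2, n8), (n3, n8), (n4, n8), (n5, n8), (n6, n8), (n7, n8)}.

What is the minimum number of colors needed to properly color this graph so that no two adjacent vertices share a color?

2

n1 and n3 are adjacent, so at least 2 colors are needed.
A valid assignment using 2 colors: n1=1, n2=2, n3=2, n4=2, n5=2, n6=2, n7=2, n8=1. Each edge has distinct colors on its endpoints.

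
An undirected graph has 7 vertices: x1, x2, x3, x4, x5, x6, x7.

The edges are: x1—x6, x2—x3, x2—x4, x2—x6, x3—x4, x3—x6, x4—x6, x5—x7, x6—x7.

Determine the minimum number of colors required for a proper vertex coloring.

4

x2, x3, x4, x6 are pairwise adjacent (a clique of size 4), so at least 4 colors are needed.
4 colors suffice: color 1 → {x5, x6}; color 2 → {x1, x4, x7}; color 3 → {x3}; color 4 → {x2}. Each edge has distinct colors on its endpoints.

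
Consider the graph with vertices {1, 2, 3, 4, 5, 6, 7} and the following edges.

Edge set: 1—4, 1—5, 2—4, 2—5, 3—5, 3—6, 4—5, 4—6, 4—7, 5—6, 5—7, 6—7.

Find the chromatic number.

4

4, 5, 6, 7 form a clique, so at least 4 colors are needed.
4 colors suffice: color a → {5}; color b → {3, 4}; color c → {1, 2, 6}; color d → {7}. No two adjacent vertices share a color.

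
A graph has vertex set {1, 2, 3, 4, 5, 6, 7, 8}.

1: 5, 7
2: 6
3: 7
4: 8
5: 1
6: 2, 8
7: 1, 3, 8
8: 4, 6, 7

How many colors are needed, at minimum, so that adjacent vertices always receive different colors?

1 and 7 are adjacent, so at least 2 colors are needed.
A valid assignment using 2 colors: 1=b, 2=b, 3=b, 4=a, 5=a, 6=a, 7=a, 8=b. No two adjacent vertices share a color.

2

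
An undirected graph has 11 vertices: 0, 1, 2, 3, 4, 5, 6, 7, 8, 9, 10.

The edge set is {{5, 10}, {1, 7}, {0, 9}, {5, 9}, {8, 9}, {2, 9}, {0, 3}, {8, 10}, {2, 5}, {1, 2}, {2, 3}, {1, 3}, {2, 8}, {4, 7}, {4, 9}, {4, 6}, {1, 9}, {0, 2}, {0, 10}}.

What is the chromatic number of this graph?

3

0, 2, 9 are pairwise adjacent, so at least 3 colors are needed.
3 colors suffice: color a → {2, 4, 10}; color b → {3, 6, 7, 9}; color c → {0, 1, 5, 8}. No two adjacent vertices share a color.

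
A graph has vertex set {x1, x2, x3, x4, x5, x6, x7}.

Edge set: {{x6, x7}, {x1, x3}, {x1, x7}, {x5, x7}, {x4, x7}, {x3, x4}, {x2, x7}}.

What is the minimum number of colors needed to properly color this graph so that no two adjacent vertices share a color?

2

x2 and x7 are adjacent, so at least 2 colors are needed.
2 colors suffice: color R → {x3, x7}; color B → {x1, x2, x4, x5, x6}. Every edge joins two different colors.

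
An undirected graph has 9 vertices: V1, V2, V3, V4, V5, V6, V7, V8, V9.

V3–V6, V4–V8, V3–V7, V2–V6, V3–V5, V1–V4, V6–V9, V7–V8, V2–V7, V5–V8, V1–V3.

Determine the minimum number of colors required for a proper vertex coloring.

The cycle V5-V3-V1-V4-V8-V5 has odd length 5, so it cannot be 2-colored; at least 3 colors are needed.
3 colors suffice: color 1 → {V2, V3, V8, V9}; color 2 → {V1, V5, V6, V7}; color 3 → {V4}. No two adjacent vertices share a color.

3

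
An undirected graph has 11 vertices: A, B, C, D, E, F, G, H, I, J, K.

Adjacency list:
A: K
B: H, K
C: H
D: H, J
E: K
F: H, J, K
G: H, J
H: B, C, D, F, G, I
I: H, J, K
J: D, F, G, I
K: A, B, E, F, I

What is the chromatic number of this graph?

G and J are adjacent, so at least 2 colors are needed.
2 colors suffice: color red → {H, J, K}; color blue → {A, B, C, D, E, F, G, I}. Each edge has distinct colors on its endpoints.

2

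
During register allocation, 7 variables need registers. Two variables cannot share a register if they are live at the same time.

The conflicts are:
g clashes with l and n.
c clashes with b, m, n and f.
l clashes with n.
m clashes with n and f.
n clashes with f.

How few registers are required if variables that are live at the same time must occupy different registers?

c, m, n, f are mutually in conflict, so at least 4 registers are needed.
4 registers suffice: register 1 → {b, n}; register 2 → {c, l}; register 3 → {g, f}; register 4 → {m}. No two conflicting variables share a register.

4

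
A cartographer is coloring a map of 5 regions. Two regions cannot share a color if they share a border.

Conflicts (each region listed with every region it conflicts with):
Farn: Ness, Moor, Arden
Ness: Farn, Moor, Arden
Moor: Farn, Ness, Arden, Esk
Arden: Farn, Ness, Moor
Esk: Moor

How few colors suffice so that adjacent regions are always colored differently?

Farn, Ness, Moor, Arden all conflict with each other, so at least 4 colors are needed.
4 colors suffice: Farn=4, Ness=2, Moor=1, Arden=3, Esk=2. Every pair that conflicts lands in different colors.

4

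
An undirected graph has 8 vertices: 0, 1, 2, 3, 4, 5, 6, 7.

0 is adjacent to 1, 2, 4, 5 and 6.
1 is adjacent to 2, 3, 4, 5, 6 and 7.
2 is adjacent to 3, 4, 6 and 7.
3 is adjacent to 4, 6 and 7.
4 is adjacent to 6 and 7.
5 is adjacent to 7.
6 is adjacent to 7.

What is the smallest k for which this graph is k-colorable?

6

1, 2, 3, 4, 6, 7 are pairwise adjacent (a clique of size 6), so at least 6 colors are needed.
6 colors suffice: 0=d, 1=a, 2=b, 3=f, 4=c, 5=b, 6=e, 7=d. No two adjacent vertices share a color.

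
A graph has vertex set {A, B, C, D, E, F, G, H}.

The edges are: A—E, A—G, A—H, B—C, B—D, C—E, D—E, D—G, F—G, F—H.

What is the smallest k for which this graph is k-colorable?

F and H are adjacent, so at least 2 colors are needed.
2 colors suffice: color 1 → {A, C, D, F}; color 2 → {B, E, G, H}. No two adjacent vertices share a color.

2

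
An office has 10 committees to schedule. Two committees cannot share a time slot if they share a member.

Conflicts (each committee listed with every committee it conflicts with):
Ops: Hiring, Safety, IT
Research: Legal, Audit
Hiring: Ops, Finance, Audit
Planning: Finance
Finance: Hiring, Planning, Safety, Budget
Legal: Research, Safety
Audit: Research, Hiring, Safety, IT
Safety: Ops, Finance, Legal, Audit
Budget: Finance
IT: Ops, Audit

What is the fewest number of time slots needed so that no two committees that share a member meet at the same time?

2

Hiring and Audit conflict, so at least 2 time slots are needed.
2 time slots suffice: time slot 1 → {Ops, Finance, Legal, Audit}; time slot 2 → {Research, Hiring, Planning, Safety, Budget, IT}. Each listed conflict is separated.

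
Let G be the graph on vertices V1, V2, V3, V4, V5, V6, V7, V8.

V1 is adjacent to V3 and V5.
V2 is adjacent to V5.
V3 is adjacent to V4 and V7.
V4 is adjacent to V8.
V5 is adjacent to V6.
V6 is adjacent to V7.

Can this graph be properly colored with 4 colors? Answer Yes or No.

The chromatic number is 3. The cycle V1-V5-V6-V7-V3-V1 has odd length 5, so it cannot be 2-colored; at least 3 colors are needed.
3 colors suffice: color 1 → {V3, V5, V8}; color 2 → {V1, V2, V4, V6}; color 3 → {V7}.
Since 4 ≥ 3, a proper 4-coloring certainly exists.

Yes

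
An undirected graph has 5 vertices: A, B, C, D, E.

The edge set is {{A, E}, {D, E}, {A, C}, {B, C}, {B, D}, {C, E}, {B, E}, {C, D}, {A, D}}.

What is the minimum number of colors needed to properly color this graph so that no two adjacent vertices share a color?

4

B, C, D, E are mutually adjacent (a clique of size 4), so at least 4 colors are needed.
A valid assignment using 4 colors: A=4, B=4, C=3, D=1, E=2. Each edge has distinct colors on its endpoints.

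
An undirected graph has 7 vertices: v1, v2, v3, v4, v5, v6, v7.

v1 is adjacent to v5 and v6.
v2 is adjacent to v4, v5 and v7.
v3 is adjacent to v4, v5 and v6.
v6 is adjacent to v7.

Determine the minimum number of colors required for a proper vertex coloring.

The cycle v2-v7-v6-v1-v5-v2 has odd length 5, so it cannot be 2-colored; at least 3 colors are needed.
3 colors suffice: color 1 → {v4, v5, v6}; color 2 → {v1, v2, v3}; color 3 → {v7}. Every edge joins two different colors.

3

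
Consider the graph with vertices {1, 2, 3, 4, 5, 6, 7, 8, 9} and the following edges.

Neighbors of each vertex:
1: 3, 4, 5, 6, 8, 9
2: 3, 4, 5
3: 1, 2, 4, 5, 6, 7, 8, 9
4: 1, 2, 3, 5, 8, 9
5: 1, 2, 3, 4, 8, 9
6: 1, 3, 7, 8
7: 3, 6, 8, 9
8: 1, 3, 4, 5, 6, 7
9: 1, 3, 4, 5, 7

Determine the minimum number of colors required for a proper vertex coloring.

5

1, 3, 4, 5, 9 form a clique, so at least 5 colors are needed.
A valid assignment using 5 colors: 1=green, 2=green, 3=red, 4=purple, 5=blue, 6=blue, 7=green, 8=yellow, 9=yellow. Every edge joins two different colors.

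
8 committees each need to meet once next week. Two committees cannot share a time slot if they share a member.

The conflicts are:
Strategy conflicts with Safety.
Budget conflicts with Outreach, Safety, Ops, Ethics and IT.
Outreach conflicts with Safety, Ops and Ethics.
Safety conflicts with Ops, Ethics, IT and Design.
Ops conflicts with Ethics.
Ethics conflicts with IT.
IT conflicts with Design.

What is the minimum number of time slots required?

Budget, Outreach, Safety, Ops, Ethics all conflict with each other, so at least 5 time slots are needed.
5 time slots suffice: time slot 1 → {Safety}; time slot 2 → {Strategy, Budget, Design}; time slot 3 → {Ethics}; time slot 4 → {Outreach, IT}; time slot 5 → {Ops}. Each listed conflict is separated.

5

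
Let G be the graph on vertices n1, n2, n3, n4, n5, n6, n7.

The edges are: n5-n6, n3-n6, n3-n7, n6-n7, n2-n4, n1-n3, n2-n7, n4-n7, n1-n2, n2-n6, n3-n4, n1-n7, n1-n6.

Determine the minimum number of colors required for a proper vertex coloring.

n1, n2, n6, n7 are pairwise adjacent (a clique of size 4), so at least 4 colors are needed.
One proper 4-coloring: n1=4, n2=3, n3=3, n4=1, n5=2, n6=1, n7=2. Every edge joins two different colors.

4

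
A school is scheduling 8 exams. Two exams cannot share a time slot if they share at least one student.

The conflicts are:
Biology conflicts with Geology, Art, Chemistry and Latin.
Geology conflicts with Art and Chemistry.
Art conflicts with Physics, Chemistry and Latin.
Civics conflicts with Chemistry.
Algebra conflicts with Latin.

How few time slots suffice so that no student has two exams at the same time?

Biology, Geology, Art, Chemistry all conflict with each other, so at least 4 time slots are needed.
Using 4 time slots: Biology=2, Geology=4, Art=1, Physics=2, Civics=1, Algebra=1, Chemistry=3, Latin=3. Every pair that conflicts lands in different time slots.

4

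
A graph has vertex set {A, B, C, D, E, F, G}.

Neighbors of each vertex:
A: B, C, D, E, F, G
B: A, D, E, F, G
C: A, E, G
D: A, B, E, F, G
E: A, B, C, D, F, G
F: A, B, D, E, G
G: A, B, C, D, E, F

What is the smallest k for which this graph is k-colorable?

6

A, B, D, E, F, G are mutually adjacent (a clique of size 6), so at least 6 colors are needed.
6 colors suffice: A=1, B=5, C=4, D=6, E=2, F=4, G=3. No two adjacent vertices share a color.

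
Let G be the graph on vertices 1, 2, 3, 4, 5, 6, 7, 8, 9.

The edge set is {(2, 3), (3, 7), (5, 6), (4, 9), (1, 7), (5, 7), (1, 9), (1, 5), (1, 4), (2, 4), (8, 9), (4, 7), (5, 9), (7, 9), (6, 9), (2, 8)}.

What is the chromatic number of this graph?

1, 5, 7, 9 form a clique, so at least 4 colors are needed.
A valid assignment using 4 colors: 1=green, 2=red, 3=green, 4=yellow, 5=yellow, 6=blue, 7=blue, 8=blue, 9=red. Each edge has distinct colors on its endpoints.

4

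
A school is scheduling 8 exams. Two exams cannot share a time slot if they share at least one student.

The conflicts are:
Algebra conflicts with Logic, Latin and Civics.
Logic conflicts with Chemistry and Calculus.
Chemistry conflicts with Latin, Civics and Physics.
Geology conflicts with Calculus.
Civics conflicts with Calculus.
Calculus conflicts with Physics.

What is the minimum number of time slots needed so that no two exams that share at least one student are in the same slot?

2

Logic and Calculus conflict, so at least 2 time slots are needed.
2 time slots suffice: time slot 1 → {Algebra, Chemistry, Calculus}; time slot 2 → {Logic, Geology, Latin, Civics, Physics}. No two conflicting exams share a time slot.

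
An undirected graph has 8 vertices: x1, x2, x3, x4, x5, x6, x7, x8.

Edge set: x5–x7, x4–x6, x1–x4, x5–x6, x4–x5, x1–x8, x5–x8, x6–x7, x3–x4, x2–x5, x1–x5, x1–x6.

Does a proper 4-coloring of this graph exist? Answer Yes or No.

The chromatic number is 4. x1, x4, x5, x6 are pairwise adjacent (a clique of size 4), so at least 4 colors are needed.
One proper 4-coloring: x1=blue, x2=blue, x3=red, x4=yellow, x5=red, x6=green, x7=blue, x8=green.
That is already a proper 4-coloring.

Yes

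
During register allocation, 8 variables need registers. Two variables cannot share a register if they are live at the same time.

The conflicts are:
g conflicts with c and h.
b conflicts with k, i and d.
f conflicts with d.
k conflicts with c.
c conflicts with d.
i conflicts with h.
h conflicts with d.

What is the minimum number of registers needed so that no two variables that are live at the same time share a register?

2

f and d conflict, so at least 2 registers are needed.
Using 2 registers: g=1, b=2, f=2, k=1, c=2, i=1, h=2, d=1. No two conflicting variables share a register.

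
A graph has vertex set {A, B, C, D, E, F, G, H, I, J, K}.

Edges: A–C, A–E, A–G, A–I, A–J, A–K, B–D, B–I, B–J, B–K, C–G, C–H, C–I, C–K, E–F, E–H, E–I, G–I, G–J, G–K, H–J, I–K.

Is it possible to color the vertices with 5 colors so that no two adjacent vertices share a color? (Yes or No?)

Yes

The chromatic number is 5. A, C, G, I, K form a clique, so at least 5 colors are needed.
One proper 5-coloring: A=blue, B=blue, C=yellow, D=red, E=green, F=red, G=green, H=blue, I=red, J=red, K=purple.
That is already a proper 5-coloring.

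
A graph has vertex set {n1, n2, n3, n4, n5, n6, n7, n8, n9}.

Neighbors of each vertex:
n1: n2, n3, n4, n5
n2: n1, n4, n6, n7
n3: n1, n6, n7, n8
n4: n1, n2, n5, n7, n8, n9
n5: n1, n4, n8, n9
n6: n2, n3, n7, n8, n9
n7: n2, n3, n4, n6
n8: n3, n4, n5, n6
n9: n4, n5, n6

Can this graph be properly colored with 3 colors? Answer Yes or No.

Yes

The chromatic number is 3. n3, n6, n8 are pairwise adjacent, so at least 3 colors are needed.
3 colors suffice: color red → {n4, n6}; color blue → {n2, n3, n5}; color green → {n1, n7, n8, n9}.
That is already a proper 3-coloring.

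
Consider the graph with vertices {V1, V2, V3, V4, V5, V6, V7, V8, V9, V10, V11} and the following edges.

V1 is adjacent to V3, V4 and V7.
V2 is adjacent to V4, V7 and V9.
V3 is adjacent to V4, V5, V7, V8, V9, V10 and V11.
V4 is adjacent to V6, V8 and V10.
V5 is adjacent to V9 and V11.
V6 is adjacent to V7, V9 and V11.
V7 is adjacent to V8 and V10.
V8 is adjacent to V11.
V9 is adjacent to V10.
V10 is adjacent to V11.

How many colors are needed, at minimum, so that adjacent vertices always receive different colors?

V1, V3, V4 form a triangle, so at least 3 colors are needed.
One proper 3-coloring: V1=3, V2=1, V3=1, V4=2, V5=3, V6=1, V7=2, V8=3, V9=2, V10=3, V11=2. No two adjacent vertices share a color.

3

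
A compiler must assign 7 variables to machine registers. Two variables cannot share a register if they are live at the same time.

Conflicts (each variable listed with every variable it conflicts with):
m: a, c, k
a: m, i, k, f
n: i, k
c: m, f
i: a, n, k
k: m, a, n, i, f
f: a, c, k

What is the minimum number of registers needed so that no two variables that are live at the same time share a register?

a, i, k pairwise conflict, so at least 3 registers are needed.
3 registers suffice: register 1 → {c, k}; register 2 → {a, n}; register 3 → {m, i, f}. Every pair that conflicts lands in different registers.

3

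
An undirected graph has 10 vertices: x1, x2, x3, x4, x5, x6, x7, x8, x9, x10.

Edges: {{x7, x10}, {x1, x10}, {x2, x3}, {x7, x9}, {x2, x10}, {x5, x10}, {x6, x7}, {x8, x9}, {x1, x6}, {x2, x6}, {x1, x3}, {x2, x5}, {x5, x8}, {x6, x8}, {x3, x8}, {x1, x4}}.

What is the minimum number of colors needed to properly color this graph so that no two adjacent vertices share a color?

x2, x5, x10 are pairwise adjacent, so at least 3 colors are needed.
3 colors suffice: color 1 → {x1, x2, x7, x8}; color 2 → {x3, x4, x6, x9, x10}; color 3 → {x5}. Every edge joins two different colors.

3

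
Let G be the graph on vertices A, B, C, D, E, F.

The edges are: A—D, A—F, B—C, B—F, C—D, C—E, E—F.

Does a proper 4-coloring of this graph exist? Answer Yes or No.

The chromatic number is 3. The cycle F-E-C-D-A-F has odd length 5, so it cannot be 2-colored; at least 3 colors are needed.
One proper 3-coloring: A=3, B=2, C=1, D=2, E=2, F=1.
Since 4 ≥ 3, a proper 4-coloring certainly exists.

Yes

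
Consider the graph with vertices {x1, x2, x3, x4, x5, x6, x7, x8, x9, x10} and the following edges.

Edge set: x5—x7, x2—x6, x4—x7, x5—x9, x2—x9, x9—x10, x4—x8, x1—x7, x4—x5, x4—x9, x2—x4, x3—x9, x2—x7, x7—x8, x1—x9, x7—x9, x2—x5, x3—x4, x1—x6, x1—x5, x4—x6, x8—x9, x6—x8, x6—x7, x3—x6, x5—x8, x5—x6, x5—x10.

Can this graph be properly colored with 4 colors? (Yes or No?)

No

x2, x4, x5, x6, x7 form a clique, so at least 5 colors are needed.
So 4 colors are not enough.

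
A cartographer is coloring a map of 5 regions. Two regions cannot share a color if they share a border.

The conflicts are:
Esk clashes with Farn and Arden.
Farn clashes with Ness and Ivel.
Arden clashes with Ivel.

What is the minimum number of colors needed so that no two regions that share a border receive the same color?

Farn and Ivel conflict, so at least 2 colors are needed.
One proper 2-coloring: Esk=2, Farn=1, Arden=1, Ness=2, Ivel=2. Each listed conflict is separated.

2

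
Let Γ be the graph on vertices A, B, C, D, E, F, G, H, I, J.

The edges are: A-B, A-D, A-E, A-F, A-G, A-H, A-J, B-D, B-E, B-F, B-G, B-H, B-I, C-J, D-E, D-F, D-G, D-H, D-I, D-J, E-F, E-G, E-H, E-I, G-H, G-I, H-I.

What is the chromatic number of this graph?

B, D, E, G, H, I are pairwise adjacent (a clique of size 6), so at least 6 colors are needed.
One proper 6-coloring: A=3, B=4, C=1, D=1, E=2, F=5, G=5, H=6, I=3, J=2. No two adjacent vertices share a color.

6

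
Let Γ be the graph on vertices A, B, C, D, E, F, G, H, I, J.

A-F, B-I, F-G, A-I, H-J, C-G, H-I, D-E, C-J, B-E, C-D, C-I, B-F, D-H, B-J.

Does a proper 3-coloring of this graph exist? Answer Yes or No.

The chromatic number is 3. The cycle F-B-I-C-G-F has odd length 5, so it cannot be 2-colored; at least 3 colors are needed.
3 colors suffice: color 1 → {D, F, I, J}; color 2 → {A, B, C, H}; color 3 → {E, G}.
That is already a proper 3-coloring.

Yes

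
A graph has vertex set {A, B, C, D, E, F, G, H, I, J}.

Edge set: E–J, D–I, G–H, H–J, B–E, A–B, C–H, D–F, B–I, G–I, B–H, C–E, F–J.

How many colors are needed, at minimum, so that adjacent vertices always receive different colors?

D and I are adjacent, so at least 2 colors are needed.
A valid assignment using 2 colors: A=blue, B=red, C=red, D=red, E=blue, F=blue, G=red, H=blue, I=blue, J=red. Every edge joins two different colors.

2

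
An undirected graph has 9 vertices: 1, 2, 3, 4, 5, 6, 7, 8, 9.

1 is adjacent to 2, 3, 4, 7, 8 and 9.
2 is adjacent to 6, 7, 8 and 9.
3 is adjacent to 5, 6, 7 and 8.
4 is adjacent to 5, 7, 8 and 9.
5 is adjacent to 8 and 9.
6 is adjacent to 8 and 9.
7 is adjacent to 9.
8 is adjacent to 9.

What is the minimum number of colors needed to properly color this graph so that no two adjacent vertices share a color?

4

1, 4, 8, 9 form a clique, so at least 4 colors are needed.
4 colors suffice: 1=green, 2=yellow, 3=blue, 4=yellow, 5=green, 6=green, 7=red, 8=red, 9=blue. Each edge has distinct colors on its endpoints.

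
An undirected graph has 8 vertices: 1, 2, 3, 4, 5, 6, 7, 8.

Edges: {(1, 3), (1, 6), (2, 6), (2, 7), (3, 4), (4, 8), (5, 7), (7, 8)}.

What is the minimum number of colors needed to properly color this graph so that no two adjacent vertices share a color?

3

The cycle 3-1-6-2-7-8-4-3 has odd length 7, so it cannot be 2-colored; at least 3 colors are needed.
One proper 3-coloring: 1=blue, 2=blue, 3=green, 4=red, 5=blue, 6=red, 7=red, 8=blue. Every edge joins two different colors.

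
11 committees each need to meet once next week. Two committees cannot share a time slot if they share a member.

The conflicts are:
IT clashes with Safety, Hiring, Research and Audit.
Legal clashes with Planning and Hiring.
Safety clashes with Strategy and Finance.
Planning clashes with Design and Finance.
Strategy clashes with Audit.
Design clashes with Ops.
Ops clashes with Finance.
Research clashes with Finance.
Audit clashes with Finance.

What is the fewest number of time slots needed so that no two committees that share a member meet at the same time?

2

Planning and Design conflict, so at least 2 time slots are needed.
Using 2 time slots: IT=1, Legal=1, Safety=2, Planning=2, Strategy=1, Hiring=2, Design=1, Ops=2, Research=2, Audit=2, Finance=1. Every pair that conflicts lands in different time slots.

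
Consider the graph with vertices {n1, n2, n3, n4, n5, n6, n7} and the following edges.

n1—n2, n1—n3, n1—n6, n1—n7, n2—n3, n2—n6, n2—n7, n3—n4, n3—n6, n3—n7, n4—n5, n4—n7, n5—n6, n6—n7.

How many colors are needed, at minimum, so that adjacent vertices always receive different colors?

5

n1, n2, n3, n6, n7 are pairwise adjacent (a clique of size 5), so at least 5 colors are needed.
5 colors suffice: color 1 → {n3, n5}; color 2 → {n4, n6}; color 3 → {n7}; color 4 → {n2}; color 5 → {n1}. No two adjacent vertices share a color.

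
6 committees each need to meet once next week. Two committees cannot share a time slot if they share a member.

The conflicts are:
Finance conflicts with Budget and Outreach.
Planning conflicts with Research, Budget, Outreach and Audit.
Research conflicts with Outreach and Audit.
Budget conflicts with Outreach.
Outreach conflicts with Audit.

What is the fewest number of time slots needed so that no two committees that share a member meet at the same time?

Planning, Research, Outreach, Audit are mutually in conflict, so at least 4 time slots are needed.
Using 4 time slots: Finance=2, Planning=2, Research=4, Budget=3, Outreach=1, Audit=3. No two conflicting committees share a time slot.

4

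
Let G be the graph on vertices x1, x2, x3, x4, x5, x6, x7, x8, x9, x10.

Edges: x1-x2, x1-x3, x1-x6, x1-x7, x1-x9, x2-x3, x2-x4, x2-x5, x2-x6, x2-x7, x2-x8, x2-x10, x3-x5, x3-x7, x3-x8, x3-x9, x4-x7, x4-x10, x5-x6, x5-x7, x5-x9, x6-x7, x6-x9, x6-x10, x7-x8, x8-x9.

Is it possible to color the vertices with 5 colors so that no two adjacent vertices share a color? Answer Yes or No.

Yes

The chromatic number is 4. x2, x3, x5, x7 are mutually adjacent (a clique of size 4), so at least 4 colors are needed.
4 colors suffice: color 1 → {x2, x9}; color 2 → {x7, x10}; color 3 → {x3, x4, x6}; color 4 → {x1, x5, x8}.
Since 5 ≥ 4, a proper 5-coloring certainly exists.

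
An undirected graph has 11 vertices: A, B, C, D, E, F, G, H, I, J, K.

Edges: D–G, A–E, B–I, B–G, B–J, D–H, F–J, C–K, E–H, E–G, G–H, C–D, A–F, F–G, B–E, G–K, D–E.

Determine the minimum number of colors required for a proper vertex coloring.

4

D, E, G, H are pairwise adjacent (a clique of size 4), so at least 4 colors are needed.
4 colors suffice: color red → {A, C, G, I, J}; color blue → {E, F, K}; color green → {B, D}; color yellow → {H}. Each edge has distinct colors on its endpoints.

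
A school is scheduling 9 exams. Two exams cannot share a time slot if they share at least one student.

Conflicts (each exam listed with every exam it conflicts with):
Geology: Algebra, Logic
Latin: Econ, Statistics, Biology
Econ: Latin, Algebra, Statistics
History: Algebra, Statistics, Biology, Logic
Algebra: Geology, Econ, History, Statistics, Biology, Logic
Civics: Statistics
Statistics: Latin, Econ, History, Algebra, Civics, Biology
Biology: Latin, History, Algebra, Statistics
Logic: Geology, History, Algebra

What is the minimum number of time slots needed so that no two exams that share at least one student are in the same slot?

History, Algebra, Statistics, Biology all conflict with each other, so at least 4 time slots are needed.
4 time slots suffice: time slot 1 → {Latin, Algebra, Civics}; time slot 2 → {Statistics, Logic}; time slot 3 → {Geology, Econ, History}; time slot 4 → {Biology}. Each listed conflict is separated.

4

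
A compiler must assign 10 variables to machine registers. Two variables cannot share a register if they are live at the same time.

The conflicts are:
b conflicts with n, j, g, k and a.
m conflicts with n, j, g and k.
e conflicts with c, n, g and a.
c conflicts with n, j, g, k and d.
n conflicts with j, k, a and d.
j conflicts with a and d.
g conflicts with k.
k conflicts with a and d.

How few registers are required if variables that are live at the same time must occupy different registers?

4

b, n, j, a all conflict with each other, so at least 4 registers are needed.
4 registers suffice: register 1 → {n, g}; register 2 → {e, j, k}; register 3 → {m, c, a}; register 4 → {b, d}. Each listed conflict is separated.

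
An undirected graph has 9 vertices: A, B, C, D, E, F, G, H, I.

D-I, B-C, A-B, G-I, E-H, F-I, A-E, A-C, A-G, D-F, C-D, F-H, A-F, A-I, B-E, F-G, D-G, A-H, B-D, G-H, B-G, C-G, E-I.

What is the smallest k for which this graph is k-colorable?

4

A, B, C, G are pairwise adjacent (a clique of size 4), so at least 4 colors are needed.
4 colors suffice: color 1 → {E, G}; color 2 → {A, D}; color 3 → {B, F}; color 4 → {C, H, I}. No two adjacent vertices share a color.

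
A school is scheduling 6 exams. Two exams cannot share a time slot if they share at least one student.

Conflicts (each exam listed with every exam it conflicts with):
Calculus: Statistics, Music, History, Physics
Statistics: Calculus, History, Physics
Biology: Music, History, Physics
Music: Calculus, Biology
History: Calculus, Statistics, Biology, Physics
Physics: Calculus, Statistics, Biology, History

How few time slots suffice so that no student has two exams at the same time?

4

Calculus, Statistics, History, Physics are mutually in conflict, so at least 4 time slots are needed.
4 time slots suffice: time slot 1 → {Music, History}; time slot 2 → {Calculus, Biology}; time slot 3 → {Physics}; time slot 4 → {Statistics}. Every pair that conflicts lands in different time slots.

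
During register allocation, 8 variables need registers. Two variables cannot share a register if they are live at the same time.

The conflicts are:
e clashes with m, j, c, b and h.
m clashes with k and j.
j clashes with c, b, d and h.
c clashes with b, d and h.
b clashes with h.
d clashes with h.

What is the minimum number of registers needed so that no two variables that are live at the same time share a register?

5

e, j, c, b, h are mutually in conflict, so at least 5 registers are needed.
5 registers suffice: e=4, m=2, k=1, j=1, c=2, b=5, d=4, h=3. Each listed conflict is separated.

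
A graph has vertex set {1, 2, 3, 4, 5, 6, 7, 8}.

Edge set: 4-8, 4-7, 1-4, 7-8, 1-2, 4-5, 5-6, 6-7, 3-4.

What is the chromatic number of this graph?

3

4, 7, 8 are pairwise adjacent, so at least 3 colors are needed.
3 colors suffice: color a → {2, 4, 6}; color b → {1, 3, 5, 7}; color c → {8}. No two adjacent vertices share a color.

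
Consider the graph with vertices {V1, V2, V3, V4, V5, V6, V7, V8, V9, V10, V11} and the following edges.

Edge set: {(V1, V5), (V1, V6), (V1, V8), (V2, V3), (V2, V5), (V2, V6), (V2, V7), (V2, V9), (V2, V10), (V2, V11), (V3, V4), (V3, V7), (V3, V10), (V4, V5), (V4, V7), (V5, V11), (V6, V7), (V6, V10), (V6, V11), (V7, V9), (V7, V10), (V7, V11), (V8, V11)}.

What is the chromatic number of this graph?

V2, V6, V7, V11 are mutually adjacent (a clique of size 4), so at least 4 colors are needed.
One proper 4-coloring: V1=2, V2=2, V3=4, V4=2, V5=1, V6=4, V7=1, V8=1, V9=3, V10=3, V11=3. Every edge joins two different colors.

4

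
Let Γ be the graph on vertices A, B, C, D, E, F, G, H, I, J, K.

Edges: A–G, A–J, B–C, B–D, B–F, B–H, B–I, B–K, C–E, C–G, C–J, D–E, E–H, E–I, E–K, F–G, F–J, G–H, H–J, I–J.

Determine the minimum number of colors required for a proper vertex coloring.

2

F and J are adjacent, so at least 2 colors are needed.
2 colors suffice: color red → {B, E, G, J}; color blue → {A, C, D, F, H, I, K}. No two adjacent vertices share a color.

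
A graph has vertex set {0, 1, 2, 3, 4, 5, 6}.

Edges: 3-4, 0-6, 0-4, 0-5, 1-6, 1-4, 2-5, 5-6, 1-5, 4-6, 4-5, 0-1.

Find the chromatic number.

5

0, 1, 4, 5, 6 form a clique, so at least 5 colors are needed.
One proper 5-coloring: 0=d, 1=c, 2=a, 3=b, 4=a, 5=b, 6=e. Each edge has distinct colors on its endpoints.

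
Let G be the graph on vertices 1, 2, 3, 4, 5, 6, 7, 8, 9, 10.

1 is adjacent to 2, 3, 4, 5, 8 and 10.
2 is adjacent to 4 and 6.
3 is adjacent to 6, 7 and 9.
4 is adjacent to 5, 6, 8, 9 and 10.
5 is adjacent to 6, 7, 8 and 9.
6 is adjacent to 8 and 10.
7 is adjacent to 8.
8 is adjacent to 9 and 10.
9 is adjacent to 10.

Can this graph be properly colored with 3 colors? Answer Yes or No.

4, 8, 9, 10 are pairwise adjacent (a clique of size 4), so at least 4 colors are needed.
So 3 colors are not enough.

No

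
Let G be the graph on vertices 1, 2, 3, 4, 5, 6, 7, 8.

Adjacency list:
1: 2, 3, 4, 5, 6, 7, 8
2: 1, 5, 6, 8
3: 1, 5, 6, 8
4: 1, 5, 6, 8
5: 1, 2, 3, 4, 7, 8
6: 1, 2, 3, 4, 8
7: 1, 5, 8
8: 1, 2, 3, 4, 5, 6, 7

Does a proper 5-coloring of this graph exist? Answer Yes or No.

Yes

The chromatic number is 4. 1, 5, 7, 8 are pairwise adjacent (a clique of size 4), so at least 4 colors are needed.
4 colors suffice: color a → {1}; color b → {8}; color c → {5, 6}; color d → {2, 3, 4, 7}.
Since 5 ≥ 4, a proper 5-coloring certainly exists.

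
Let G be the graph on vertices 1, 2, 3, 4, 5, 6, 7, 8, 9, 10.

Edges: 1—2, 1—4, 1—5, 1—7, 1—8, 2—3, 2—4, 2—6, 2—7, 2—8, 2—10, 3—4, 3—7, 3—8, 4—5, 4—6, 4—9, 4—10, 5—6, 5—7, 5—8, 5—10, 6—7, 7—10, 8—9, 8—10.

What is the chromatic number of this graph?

3

1, 5, 8 are mutually adjacent, so at least 3 colors are needed.
3 colors suffice: color a → {4, 7, 8}; color b → {2, 5, 9}; color c → {1, 3, 6, 10}. No two adjacent vertices share a color.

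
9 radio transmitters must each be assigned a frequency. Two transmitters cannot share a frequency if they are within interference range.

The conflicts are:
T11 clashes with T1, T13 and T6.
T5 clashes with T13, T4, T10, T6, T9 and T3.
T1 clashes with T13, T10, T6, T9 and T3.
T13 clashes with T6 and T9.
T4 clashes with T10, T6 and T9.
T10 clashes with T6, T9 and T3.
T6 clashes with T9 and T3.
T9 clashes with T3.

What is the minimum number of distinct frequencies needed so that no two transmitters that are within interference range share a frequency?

5

T5, T10, T6, T9, T3 are mutually in conflict, so at least 5 frequencies are needed.
Using 5 frequencies: T11=2, T5=3, T1=3, T13=4, T4=5, T10=4, T6=1, T9=2, T3=5. Each listed conflict is separated.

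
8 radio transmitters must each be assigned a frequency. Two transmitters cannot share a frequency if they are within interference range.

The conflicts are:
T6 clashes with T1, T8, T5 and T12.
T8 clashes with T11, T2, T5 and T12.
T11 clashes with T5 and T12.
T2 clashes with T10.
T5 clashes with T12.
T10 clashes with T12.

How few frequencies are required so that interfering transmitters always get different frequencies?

4

T8, T11, T5, T12 pairwise conflict, so at least 4 frequencies are needed.
4 frequencies suffice: frequency 1 → {T1, T8, T10}; frequency 2 → {T2, T12}; frequency 3 → {T5}; frequency 4 → {T6, T11}. No two conflicting transmitters share a frequency.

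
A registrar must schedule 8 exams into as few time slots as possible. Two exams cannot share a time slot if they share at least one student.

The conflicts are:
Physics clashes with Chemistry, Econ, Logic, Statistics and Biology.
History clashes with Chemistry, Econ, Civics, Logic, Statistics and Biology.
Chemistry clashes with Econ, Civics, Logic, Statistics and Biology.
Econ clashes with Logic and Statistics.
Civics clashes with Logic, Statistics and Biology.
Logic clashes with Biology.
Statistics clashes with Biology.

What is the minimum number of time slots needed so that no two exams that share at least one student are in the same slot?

History, Chemistry, Civics, Statistics, Biology are mutually in conflict, so at least 5 time slots are needed.
5 time slots suffice: time slot 1 → {Chemistry}; time slot 2 → {Econ, Biology}; time slot 3 → {Logic, Statistics}; time slot 4 → {Physics, History}; time slot 5 → {Civics}. Every pair that conflicts lands in different time slots.

5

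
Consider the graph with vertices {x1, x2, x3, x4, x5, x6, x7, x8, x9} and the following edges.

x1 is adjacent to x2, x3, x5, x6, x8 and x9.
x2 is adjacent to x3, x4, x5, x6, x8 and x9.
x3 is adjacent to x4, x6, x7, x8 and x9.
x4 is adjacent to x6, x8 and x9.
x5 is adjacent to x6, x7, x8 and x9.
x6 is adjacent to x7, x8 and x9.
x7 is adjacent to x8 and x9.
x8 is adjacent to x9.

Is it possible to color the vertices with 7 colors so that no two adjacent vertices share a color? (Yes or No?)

The chromatic number is 6. x1, x2, x5, x6, x8, x9 are mutually adjacent (a clique of size 6), so at least 6 colors are needed.
A valid assignment using 6 colors: x1=6, x2=5, x3=4, x4=6, x5=4, x6=3, x7=5, x8=2, x9=1.
Since 7 ≥ 6, a proper 7-coloring certainly exists.

Yes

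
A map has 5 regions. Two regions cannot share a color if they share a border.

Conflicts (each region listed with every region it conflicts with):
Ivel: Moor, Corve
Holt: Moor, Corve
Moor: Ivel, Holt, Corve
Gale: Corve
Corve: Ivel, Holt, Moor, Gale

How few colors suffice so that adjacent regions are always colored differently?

3

Holt, Moor, Corve pairwise conflict, so at least 3 colors are needed.
3 colors suffice: color 1 → {Corve}; color 2 → {Moor, Gale}; color 3 → {Ivel, Holt}. Each listed conflict is separated.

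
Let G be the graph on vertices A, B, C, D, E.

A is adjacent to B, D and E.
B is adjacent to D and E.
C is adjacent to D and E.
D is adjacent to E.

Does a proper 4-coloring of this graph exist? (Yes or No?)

Yes

The chromatic number is 4. A, B, D, E are pairwise adjacent (a clique of size 4), so at least 4 colors are needed.
4 colors suffice: color 1 → {E}; color 2 → {D}; color 3 → {B, C}; color 4 → {A}.
That is already a proper 4-coloring.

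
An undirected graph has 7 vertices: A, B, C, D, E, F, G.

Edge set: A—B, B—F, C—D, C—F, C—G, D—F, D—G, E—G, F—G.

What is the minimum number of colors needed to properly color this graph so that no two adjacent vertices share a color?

C, D, F, G are pairwise adjacent (a clique of size 4), so at least 4 colors are needed.
One proper 4-coloring: A=1, B=2, C=4, D=3, E=1, F=1, G=2. Every edge joins two different colors.

4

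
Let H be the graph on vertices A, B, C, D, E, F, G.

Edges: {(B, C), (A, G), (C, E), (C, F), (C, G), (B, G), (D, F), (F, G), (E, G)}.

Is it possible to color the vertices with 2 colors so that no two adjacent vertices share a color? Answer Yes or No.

No

B, C, G form a triangle, so at least 3 colors are needed.
So 2 colors are not enough.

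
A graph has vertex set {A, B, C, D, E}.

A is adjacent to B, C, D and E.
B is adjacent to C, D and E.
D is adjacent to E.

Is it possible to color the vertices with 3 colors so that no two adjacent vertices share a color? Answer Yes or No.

A, B, D, E are mutually adjacent (a clique of size 4), so at least 4 colors are needed.
So 3 colors are not enough.

No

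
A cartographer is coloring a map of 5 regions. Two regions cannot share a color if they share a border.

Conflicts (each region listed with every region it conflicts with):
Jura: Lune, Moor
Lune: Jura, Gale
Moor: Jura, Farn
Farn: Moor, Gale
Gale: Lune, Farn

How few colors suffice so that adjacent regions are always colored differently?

The cycle Farn-Gale-Lune-Jura-Moor-Farn has odd length 5, so it cannot be 2-colored; at least 3 colors are needed.
3 colors suffice: color 1 → {Lune, Farn}; color 2 → {Jura, Gale}; color 3 → {Moor}. Every pair that conflicts lands in different colors.

3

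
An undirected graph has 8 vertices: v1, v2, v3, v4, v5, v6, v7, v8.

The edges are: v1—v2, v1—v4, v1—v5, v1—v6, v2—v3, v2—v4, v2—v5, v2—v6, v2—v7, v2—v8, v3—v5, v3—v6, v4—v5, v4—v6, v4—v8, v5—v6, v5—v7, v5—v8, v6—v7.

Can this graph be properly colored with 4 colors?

No

v1, v2, v4, v5, v6 are pairwise adjacent (a clique of size 5), so at least 5 colors are needed.
So 4 colors are not enough.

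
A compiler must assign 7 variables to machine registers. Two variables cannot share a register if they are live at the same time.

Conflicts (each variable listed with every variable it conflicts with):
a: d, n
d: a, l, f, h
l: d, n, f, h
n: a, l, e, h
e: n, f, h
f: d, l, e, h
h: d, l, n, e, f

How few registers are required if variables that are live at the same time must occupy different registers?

d, l, f, h are mutually in conflict, so at least 4 registers are needed.
4 registers suffice: register 1 → {a, h}; register 2 → {d, n}; register 3 → {f}; register 4 → {l, e}. Every pair that conflicts lands in different registers.

4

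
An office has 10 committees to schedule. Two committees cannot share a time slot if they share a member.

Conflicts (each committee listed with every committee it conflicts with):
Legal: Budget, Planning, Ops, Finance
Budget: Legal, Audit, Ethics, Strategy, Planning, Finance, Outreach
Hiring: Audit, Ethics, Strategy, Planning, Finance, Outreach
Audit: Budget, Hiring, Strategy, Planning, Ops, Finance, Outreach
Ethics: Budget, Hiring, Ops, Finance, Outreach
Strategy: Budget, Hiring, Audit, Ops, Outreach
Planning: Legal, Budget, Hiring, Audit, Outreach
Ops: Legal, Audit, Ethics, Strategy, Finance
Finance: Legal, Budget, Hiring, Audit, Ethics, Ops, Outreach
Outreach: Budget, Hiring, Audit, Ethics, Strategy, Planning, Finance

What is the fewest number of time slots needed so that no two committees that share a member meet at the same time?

4

Hiring, Ethics, Finance, Outreach pairwise conflict, so at least 4 time slots are needed.
4 time slots suffice: time slot 1 → {Ops, Outreach}; time slot 2 → {Strategy, Planning, Finance}; time slot 3 → {Budget, Hiring}; time slot 4 → {Legal, Audit, Ethics}. No two conflicting committees share a time slot.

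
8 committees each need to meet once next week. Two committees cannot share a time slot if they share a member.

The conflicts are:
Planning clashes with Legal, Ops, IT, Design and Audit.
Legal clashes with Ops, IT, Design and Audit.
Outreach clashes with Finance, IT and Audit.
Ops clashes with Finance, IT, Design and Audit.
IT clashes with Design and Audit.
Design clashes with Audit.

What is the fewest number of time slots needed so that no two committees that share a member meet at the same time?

Planning, Legal, Ops, IT, Design, Audit pairwise conflict, so at least 6 time slots are needed.
Using 6 time slots: Planning=6, Legal=4, Outreach=3, Ops=3, Finance=1, IT=1, Design=5, Audit=2. No two conflicting committees share a time slot.

6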